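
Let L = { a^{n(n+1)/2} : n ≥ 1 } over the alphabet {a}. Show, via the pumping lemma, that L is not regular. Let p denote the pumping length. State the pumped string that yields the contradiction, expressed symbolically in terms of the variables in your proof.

a^{p(p+1)/2+k}

Toward a contradiction, assume L is regular with pumping length p.
Take w = a^{p(p+1)/2} ∈ L with |w| = p(p+1)/2 ≥ p.
The pumping lemma gives a decomposition w = xyz where |xy| ≤ p and y is nonempty.
Then y = a^k for some k with 1 ≤ k ≤ p.
Pump with i = 2: xy^2z = a^{p(p+1)/2+k}. Since 1 ≤ k ≤ p, p(p+1)/2 < p(p+1)/2+k ≤ p(p+1)/2+p < (p+1)(p+2)/2, so p(p+1)/2+k is strictly between consecutive triangular numbers. So xy^2z ∉ L.
This is a contradiction; hence L is not regular.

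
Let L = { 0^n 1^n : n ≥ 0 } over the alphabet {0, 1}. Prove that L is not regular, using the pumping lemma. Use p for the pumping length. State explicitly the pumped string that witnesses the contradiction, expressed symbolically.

Toward a contradiction, assume L is regular with pumping length p.
Choose w = 0^p 1^p, which is in L with |w| = 2p ≥ p.
By the pumping lemma, w = xyz with |xy| ≤ p and |y| > 0.
Since the first p symbols of w are all 0's and |xy| ≤ p, y lies entirely in the leading 0-block: y = 0^k for some k with 1 ≤ k ≤ p.
Pump with i = 2: xy^2z = 0^{p+k} 1^p. For this to lie in L we would need p = p+k, which forces k = 0. But k ≥ 1, so xy^2z ∉ L.
This is a contradiction; hence L is not regular.

0^{p+k} 1^p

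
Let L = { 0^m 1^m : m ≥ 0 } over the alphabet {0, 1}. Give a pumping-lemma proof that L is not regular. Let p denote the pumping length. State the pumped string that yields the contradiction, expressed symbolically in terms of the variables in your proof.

Toward a contradiction, assume L is regular with pumping length p.
Choose w = 0^p 1^p, which is in L with |w| = 2p ≥ p.
The pumping lemma gives a decomposition w = xyz where |xy| ≤ p and y is nonempty.
The first p characters of w are 0's, so xy (and hence y) consists only of 0's. Write y = 0^k, 1 ≤ k ≤ p.
Pump with i = 2: xy^2z = 0^{p+k} 1^p. For this to lie in L we would need p = p+k, which forces k = 0. But k ≥ 1, so xy^2z ∉ L.
This contradicts the pumping lemma, so L is not regular.

0^{p+k} 1^p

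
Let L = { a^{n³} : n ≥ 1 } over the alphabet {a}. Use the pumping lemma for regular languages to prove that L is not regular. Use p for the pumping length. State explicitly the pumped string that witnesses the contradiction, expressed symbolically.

a^{p³+k}

Suppose for contradiction that L is regular, and let p be the pumping length.
Take w = a^{p³} ∈ L with |w| = p³ ≥ p.
By the pumping lemma, w = xyz with |xy| ≤ p and |y| ≥ 1.
Then y = a^k for some k with 1 ≤ k ≤ p.
Pump with i = 2: xy^2z = a^{p³+k}. Since 1 ≤ k ≤ p, p³ < p³+k ≤ p³+p < p³+3p²+3p+1 = (p+1)³, so p³+k is not a perfect cube. So xy^2z ∉ L.
Contradiction. Therefore L is not regular.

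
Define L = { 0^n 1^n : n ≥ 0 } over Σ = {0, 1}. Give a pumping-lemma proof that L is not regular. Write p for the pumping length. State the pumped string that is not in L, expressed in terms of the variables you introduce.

0^{p+k} 1^p

Assume L is regular; let p be its pumping constant.
Choose w = 0^p 1^p, which is in L with |w| = 2p ≥ p.
The pumping lemma gives a decomposition w = xyz where |xy| ≤ p and |y| > 0.
The first p characters of w are 0's, so xy (and hence y) consists only of 0's. Write y = 0^k, 1 ≤ k ≤ p.
Pump with i = 2: xy^2z = 0^{p+k} 1^p. For this to lie in L we would need p = p+k, which forces k = 0. But k ≥ 1, so xy^2z ∉ L.
This is a contradiction; hence L is not regular.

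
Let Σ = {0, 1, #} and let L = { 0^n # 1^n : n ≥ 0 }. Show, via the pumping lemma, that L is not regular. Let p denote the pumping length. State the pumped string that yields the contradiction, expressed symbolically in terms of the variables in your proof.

0^{p+k} # 1^p

Assume L is regular; let p be its pumping constant.
Take w = 0^p # 1^p ∈ L with |w| = 2p+1 ≥ p.
Write w = xyz as guaranteed by the lemma, with |xy| ≤ p and |y| ≥ 1.
Since the first p symbols of w are all 0's and |xy| ≤ p, y lies entirely in the leading 0-block: y = 0^k for some k with 1 ≤ k ≤ p.
Pump with i = 2: xy^2z = 0^{p+k} # 1^p, which would require p+k = p. But k ≥ 1, so xy^2z ∉ L.
This contradicts the pumping lemma, so L is not regular.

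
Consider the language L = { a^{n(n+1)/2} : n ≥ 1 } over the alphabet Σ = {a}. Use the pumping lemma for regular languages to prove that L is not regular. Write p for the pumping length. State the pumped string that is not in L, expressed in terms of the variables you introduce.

a^{p(p+1)/2+k}

Assume L is regular; let p be its pumping constant.
Take w = a^{p(p+1)/2} ∈ L with |w| = p(p+1)/2 ≥ p.
Write w = xyz as guaranteed by the lemma, with |xy| ≤ p and |y| ≥ 1.
Then y = a^k for some k with 1 ≤ k ≤ p.
Pump with i = 2: xy^2z = a^{p(p+1)/2+k}. Since 1 ≤ k ≤ p, p(p+1)/2 < p(p+1)/2+k ≤ p(p+1)/2+p < (p+1)(p+2)/2, so p(p+1)/2+k is strictly between consecutive triangular numbers. So xy^2z ∉ L.
This contradicts the pumping lemma, so L is not regular.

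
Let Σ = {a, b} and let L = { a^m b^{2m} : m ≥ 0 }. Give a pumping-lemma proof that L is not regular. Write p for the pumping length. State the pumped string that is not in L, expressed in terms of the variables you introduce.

Assume L is regular; let p be its pumping constant.
Let w = a^p b^{2p} ∈ L; note |w| = 3p ≥ p.
Write w = xyz as guaranteed by the lemma, with |xy| ≤ p and y is nonempty.
Since the first p symbols of w are all a's and |xy| ≤ p, y lies entirely in the leading a-block: y = a^k for some k with 1 ≤ k ≤ p.
Pump with i = 2: xy^2z = a^{p+k} b^{2p}. For this to lie in L we would need 2p = 2(p+k), which forces k = 0. But k ≥ 1, so xy^2z ∉ L.
This contradicts the pumping lemma, so L is not regular.

a^{p+k} b^{2p}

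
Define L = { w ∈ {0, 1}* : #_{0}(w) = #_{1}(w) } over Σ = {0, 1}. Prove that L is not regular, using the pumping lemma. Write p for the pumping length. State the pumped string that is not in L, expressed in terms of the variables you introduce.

0^{p+k} 1^p

Assume L is regular. Let p be the pumping length given by the pumping lemma.
Choose w = 0^p 1^p ∈ L with |w| = 2p ≥ p.
By the pumping lemma, w = xyz with |xy| ≤ p and |y| > 0.
The first p characters of w are 0's, so xy (and hence y) consists only of 0's. Write y = 0^k, 1 ≤ k ≤ p.
Pump with i = 2: xy^2z = 0^{p+k} 1^p has p+k occurrences of 0 but only p of 1. Since k ≥ 1 the counts differ, so xy^2z ∉ L.
Contradiction. Therefore L is not regular.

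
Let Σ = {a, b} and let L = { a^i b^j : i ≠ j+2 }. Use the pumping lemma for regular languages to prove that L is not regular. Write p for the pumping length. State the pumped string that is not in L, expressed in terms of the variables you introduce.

Suppose for contradiction that L is regular, and let p be the pumping length.
Choose w = a^p b^{p+p!-2}. Since p ≠ (p+p!-2)+2 = p+p!, w ∈ L; and |w| ≥ p.
By the pumping lemma, w = xyz with |xy| ≤ p and y is nonempty.
The first p characters of w are a's, so xy (and hence y) consists only of a's. Write y = a^k, 1 ≤ k ≤ p.
Since 1 ≤ k ≤ p, k divides p!; set t = 1 + p!/k. Then xy^t z has p + (p!/k)·k = p + p! copies of a. Now the a-count is p+p! and (b-count)+2 = (p+p!-2)+2 = p+p!, so i ≠ j+2 fails. So xy^t z = a^{p+p!} b^{p+p!-2} ∉ L.
This is a contradiction; hence L is not regular.

a^{p+p!} b^{p+p!-2}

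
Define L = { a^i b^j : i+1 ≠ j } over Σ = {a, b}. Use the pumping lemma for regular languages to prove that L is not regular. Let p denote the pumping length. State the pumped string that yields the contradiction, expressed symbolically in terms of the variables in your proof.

a^{p+p!} b^{p+p!+1}

Assume L is regular. Let p be the pumping length given by the pumping lemma.
Choose w = a^p b^{p+p!+1}. Since p ≠ (p+p!+1)-1 = p+p!, w ∈ L; and |w| ≥ p.
Write w = xyz as guaranteed by the lemma, with |xy| ≤ p and |y| ≥ 1.
Since the first p symbols of w are all a's and |xy| ≤ p, y lies entirely in the leading a-block: y = a^k for some k with 1 ≤ k ≤ p.
Since 1 ≤ k ≤ p, k divides p!; set t = 1 + p!/k. Then xy^t z has p + (p!/k)·k = p + p! copies of a. Now the a-count is p+p! and (b-count)-1 = (p+p!+1)-1 = p+p!, so i+1 ≠ j fails. So xy^t z = a^{p+p!} b^{p+p!+1} ∉ L.
This contradicts the pumping lemma, so L is not regular.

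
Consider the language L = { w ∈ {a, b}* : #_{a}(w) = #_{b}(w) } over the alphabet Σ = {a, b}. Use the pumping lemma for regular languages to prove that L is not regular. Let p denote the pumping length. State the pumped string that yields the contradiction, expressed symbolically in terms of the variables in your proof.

Toward a contradiction, assume L is regular with pumping length p.
Choose w = a^p b^p ∈ L with |w| = 2p ≥ p.
The pumping lemma gives a decomposition w = xyz where |xy| ≤ p and y is nonempty.
Because |xy| ≤ p and w begins with p copies of a, we have y = a^k with 1 ≤ k ≤ p.
Pump with i = 2: xy^2z = a^{p+k} b^p has p+k occurrences of a but only p of b. Since k ≥ 1 the counts differ, so xy^2z ∉ L.
This is a contradiction; hence L is not regular.

a^{p+k} b^p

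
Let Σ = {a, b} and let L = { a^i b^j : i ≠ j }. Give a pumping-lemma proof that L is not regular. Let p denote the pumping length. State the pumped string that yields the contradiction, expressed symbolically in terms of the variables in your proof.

Toward a contradiction, assume L is regular with pumping length p.
Choose w = a^p b^{p+p!}. Since p ≠ p+p!, w ∈ L; and |w| ≥ p.
The pumping lemma gives a decomposition w = xyz where |xy| ≤ p and |y| > 0.
Since the first p symbols of w are all a's and |xy| ≤ p, y lies entirely in the leading a-block: y = a^k for some k with 1 ≤ k ≤ p.
Since 1 ≤ k ≤ p, k divides p!; set t = 1 + p!/k. Then xy^t z has p + (p!/k)·k = p + p! copies of a. Now the a-count equals the b-count, so i ≠ j fails. So xy^t z = a^{p+p!} b^{p+p!} ∉ L.
This contradicts the pumping lemma, so L is not regular.

a^{p+p!} b^{p+p!}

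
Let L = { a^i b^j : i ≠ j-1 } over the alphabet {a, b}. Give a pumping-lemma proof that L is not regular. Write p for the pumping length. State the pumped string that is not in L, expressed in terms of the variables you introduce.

a^{p+p!} b^{p+p!+1}

Toward a contradiction, assume L is regular with pumping length p.
Choose w = a^p b^{p+p!+1}. Since p ≠ (p+p!+1)-1 = p+p!, w ∈ L; and |w| ≥ p.
By the pumping lemma, w = xyz with |xy| ≤ p and |y| > 0.
Because |xy| ≤ p and w begins with p copies of a, we have y = a^k with 1 ≤ k ≤ p.
Since 1 ≤ k ≤ p, k divides p!; set t = 1 + p!/k. Then xy^t z has p + (p!/k)·k = p + p! copies of a. Now the a-count is p+p! and (b-count)-1 = (p+p!+1)-1 = p+p!, so i ≠ j-1 fails. So xy^t z = a^{p+p!} b^{p+p!+1} ∉ L.
This contradicts the pumping lemma, so L is not regular.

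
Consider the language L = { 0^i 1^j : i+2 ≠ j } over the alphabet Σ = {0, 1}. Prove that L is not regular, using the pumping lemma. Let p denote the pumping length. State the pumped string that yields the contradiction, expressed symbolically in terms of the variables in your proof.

Assume L is regular. Let p be the pumping length given by the pumping lemma.
Choose w = 0^p 1^{p+p!+2}. Since p ≠ (p+p!+2)-2 = p+p!, w ∈ L; and |w| ≥ p.
Write w = xyz as guaranteed by the lemma, with |xy| ≤ p and |y| > 0.
Since the first p symbols of w are all 0's and |xy| ≤ p, y lies entirely in the leading 0-block: y = 0^k for some k with 1 ≤ k ≤ p.
Since 1 ≤ k ≤ p, k divides p!; set t = 1 + p!/k. Then xy^t z has p + (p!/k)·k = p + p! copies of 0. Now the 0-count is p+p! and (1-count)-2 = (p+p!+2)-2 = p+p!, so i+2 ≠ j fails. So xy^t z = 0^{p+p!} 1^{p+p!+2} ∉ L.
Contradiction. Therefore L is not regular.

0^{p+p!} 1^{p+p!+2}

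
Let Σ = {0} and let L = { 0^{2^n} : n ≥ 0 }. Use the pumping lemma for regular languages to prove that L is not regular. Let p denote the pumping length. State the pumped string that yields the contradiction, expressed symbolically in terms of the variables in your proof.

0^{2^p+k}

Suppose for contradiction that L is regular, and let p be the pumping length.
Take w = 0^{2^p} ∈ L with |w| = 2^p ≥ p.
The pumping lemma gives a decomposition w = xyz where |xy| ≤ p and |y| > 0.
Then y = 0^k for some k with 1 ≤ k ≤ p.
Pump with i = 2: xy^2z = 0^{2^p+k}. Since 1 ≤ k ≤ p < 2^p, we have 2^p < 2^p+k < 2^{p+1}, so 2^p+k is not a power of 2. So xy^2z ∉ L.
This is a contradiction; hence L is not regular.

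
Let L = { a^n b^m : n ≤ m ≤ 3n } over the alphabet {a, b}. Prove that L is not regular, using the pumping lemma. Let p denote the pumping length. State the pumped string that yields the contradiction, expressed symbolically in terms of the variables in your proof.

a^{p+k} b^p

Assume L is regular; let p be its pumping constant.
Take w = a^p b^p ∈ L (since p ≤ p ≤ 3p), with |w| = 2p ≥ p.
By the pumping lemma, w = xyz with |xy| ≤ p and |y| ≥ 1.
The first p characters of w are a's, so xy (and hence y) consists only of a's. Write y = a^k, 1 ≤ k ≤ p.
Pump with i = 2: xy^2z = a^{p+k} b^p. Now n = p+k > p = m, so the condition n ≤ m fails. Thus xy^2z ∉ L.
Contradiction. Therefore L is not regular.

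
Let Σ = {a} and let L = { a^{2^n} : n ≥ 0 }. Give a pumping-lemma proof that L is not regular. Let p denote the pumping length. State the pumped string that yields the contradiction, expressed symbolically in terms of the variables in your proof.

Assume L is regular; let p be its pumping constant.
Take w = a^{2^p} ∈ L with |w| = 2^p ≥ p.
By the pumping lemma, w = xyz with |xy| ≤ p and |y| ≥ 1.
Then y = a^k for some k with 1 ≤ k ≤ p.
Pump with i = 2: xy^2z = a^{2^p+k}. Since 1 ≤ k ≤ p < 2^p, we have 2^p < 2^p+k < 2^{p+1}, so 2^p+k is not a power of 2. So xy^2z ∉ L.
This contradicts the pumping lemma, so L is not regular.

a^{2^p+k}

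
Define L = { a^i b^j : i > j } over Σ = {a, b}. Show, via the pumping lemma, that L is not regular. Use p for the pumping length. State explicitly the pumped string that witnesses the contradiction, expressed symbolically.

Assume L is regular. Let p be the pumping length given by the pumping lemma.
Choose w = a^{p+1} b^p ∈ L, with |w| = 2p+1 ≥ p.
Write w = xyz as guaranteed by the lemma, with |xy| ≤ p and |y| > 0.
Since the first p symbols of w are all a's and |xy| ≤ p, y lies entirely in the leading a-block: y = a^k for some k with 1 ≤ k ≤ p.
Consider xy^0z = xz = a^{p+1-k} b^p. Since k ≥ 1, the a-count p+1-k is at most p, so i > j fails; thus xz ∉ L.
Contradiction. Therefore L is not regular.

a^{p+1-k} b^p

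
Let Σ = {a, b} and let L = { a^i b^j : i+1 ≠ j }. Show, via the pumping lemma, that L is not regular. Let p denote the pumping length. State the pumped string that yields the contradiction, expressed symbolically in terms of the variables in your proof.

Toward a contradiction, assume L is regular with pumping length p.
Choose w = a^p b^{p+p!+1}. Since p ≠ (p+p!+1)-1 = p+p!, w ∈ L; and |w| ≥ p.
Write w = xyz as guaranteed by the lemma, with |xy| ≤ p and |y| > 0.
Because |xy| ≤ p and w begins with p copies of a, we have y = a^k with 1 ≤ k ≤ p.
Since 1 ≤ k ≤ p, k divides p!; set t = 1 + p!/k. Then xy^t z has p + (p!/k)·k = p + p! copies of a. Now the a-count is p+p! and (b-count)-1 = (p+p!+1)-1 = p+p!, so i+1 ≠ j fails. So xy^t z = a^{p+p!} b^{p+p!+1} ∉ L.
This is a contradiction; hence L is not regular.

a^{p+p!} b^{p+p!+1}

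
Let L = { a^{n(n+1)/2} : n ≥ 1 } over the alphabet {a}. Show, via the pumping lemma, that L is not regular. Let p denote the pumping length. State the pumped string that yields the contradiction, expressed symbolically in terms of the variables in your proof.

a^{p(p+1)/2+k}

Assume L is regular. Let p be the pumping length given by the pumping lemma.
Take w = a^{p(p+1)/2} ∈ L with |w| = p(p+1)/2 ≥ p.
By the pumping lemma, w = xyz with |xy| ≤ p and |y| ≥ 1.
Then y = a^k for some k with 1 ≤ k ≤ p.
Pump with i = 2: xy^2z = a^{p(p+1)/2+k}. Since 1 ≤ k ≤ p, p(p+1)/2 < p(p+1)/2+k ≤ p(p+1)/2+p < (p+1)(p+2)/2, so p(p+1)/2+k is strictly between consecutive triangular numbers. So xy^2z ∉ L.
Contradiction. Therefore L is not regular.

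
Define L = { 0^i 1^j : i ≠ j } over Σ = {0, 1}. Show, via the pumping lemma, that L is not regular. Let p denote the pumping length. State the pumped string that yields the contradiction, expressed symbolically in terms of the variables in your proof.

Assume L is regular. Let p be the pumping length given by the pumping lemma.
Choose w = 0^p 1^{p+p!}. Since p ≠ p+p!, w ∈ L; and |w| ≥ p.
By the pumping lemma, w = xyz with |xy| ≤ p and |y| > 0.
Because |xy| ≤ p and w begins with p copies of 0, we have y = 0^k with 1 ≤ k ≤ p.
Since 1 ≤ k ≤ p, k divides p!; set t = 1 + p!/k. Then xy^t z has p + (p!/k)·k = p + p! copies of 0. Now the 0-count equals the 1-count, so i ≠ j fails. So xy^t z = 0^{p+p!} 1^{p+p!} ∉ L.
This is a contradiction; hence L is not regular.

0^{p+p!} 1^{p+p!}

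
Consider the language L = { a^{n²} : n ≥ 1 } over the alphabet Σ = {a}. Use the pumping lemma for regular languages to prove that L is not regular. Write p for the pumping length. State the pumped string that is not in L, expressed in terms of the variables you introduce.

Assume L is regular; let p be its pumping constant.
Take w = a^{p²} ∈ L with |w| = p² ≥ p.
By the pumping lemma, w = xyz with |xy| ≤ p and |y| ≥ 1.
Then y = a^k for some k with 1 ≤ k ≤ p.
Pump with i = 2: xy^2z = a^{p²+k}. Since 1 ≤ k ≤ p, p² < p²+k ≤ p²+p < (p+1)², so p²+k lies strictly between consecutive squares and is not a perfect square. So xy^2z ∉ L.
Contradiction. Therefore L is not regular.

a^{p²+k}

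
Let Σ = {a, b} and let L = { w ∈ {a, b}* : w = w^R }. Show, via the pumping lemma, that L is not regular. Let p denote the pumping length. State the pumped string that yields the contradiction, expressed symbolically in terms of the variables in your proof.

a^{p+k} b a^p

Suppose for contradiction that L is regular, and let p be the pumping length.
Take w = a^p b a^p, a palindrome of length 2p+1 ≥ p.
Write w = xyz as guaranteed by the lemma, with |xy| ≤ p and |y| > 0.
Since the first p symbols of w are all a's and |xy| ≤ p, y lies entirely in the leading a-block: y = a^k for some k with 1 ≤ k ≤ p.
Pump with i = 2: xy^2z = a^{p+k} b a^p. Its reverse is a^p b a^{p+k}, which differs from xy^2z since k ≥ 1. So xy^2z is not a palindrome and xy^2z ∉ L.
This is a contradiction; hence L is not regular.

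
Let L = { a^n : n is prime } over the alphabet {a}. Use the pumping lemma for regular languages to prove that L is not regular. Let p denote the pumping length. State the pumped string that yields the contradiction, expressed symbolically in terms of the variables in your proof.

Assume L is regular; let p be its pumping constant.
Let q be a prime with q ≥ p+2 (infinitely many primes exist), and take w = a^q ∈ L with |w| = q ≥ p.
Write w = xyz as guaranteed by the lemma, with |xy| ≤ p and |y| > 0.
Then y = a^k for some k with 1 ≤ k ≤ p.
Since 1 ≤ k ≤ p, |xz| = q-k. Pump with i = q+1: |xy^{q+1}z| = (q-k)+(q+1)k = q+qk = q(1+k), which is composite (both factors ≥ 2). So xy^{q+1}z = a^{q(1+k)} ∉ L.
This is a contradiction; hence L is not regular.

a^{q(1+k)}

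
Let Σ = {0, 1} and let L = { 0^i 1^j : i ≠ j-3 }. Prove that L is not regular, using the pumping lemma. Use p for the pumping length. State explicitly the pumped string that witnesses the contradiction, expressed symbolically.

Toward a contradiction, assume L is regular with pumping length p.
Choose w = 0^p 1^{p+p!+3}. Since p ≠ (p+p!+3)-3 = p+p!, w ∈ L; and |w| ≥ p.
The pumping lemma gives a decomposition w = xyz where |xy| ≤ p and |y| > 0.
The first p characters of w are 0's, so xy (and hence y) consists only of 0's. Write y = 0^k, 1 ≤ k ≤ p.
Since 1 ≤ k ≤ p, k divides p!; set t = 1 + p!/k. Then xy^t z has p + (p!/k)·k = p + p! copies of 0. Now the 0-count is p+p! and (1-count)-3 = (p+p!+3)-3 = p+p!, so i ≠ j-3 fails. So xy^t z = 0^{p+p!} 1^{p+p!+3} ∉ L.
This is a contradiction; hence L is not regular.

0^{p+p!} 1^{p+p!+3}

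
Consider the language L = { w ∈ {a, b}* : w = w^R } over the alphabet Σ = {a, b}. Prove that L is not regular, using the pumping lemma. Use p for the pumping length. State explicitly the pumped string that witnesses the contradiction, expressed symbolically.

a^{p+k} b a^p

Suppose for contradiction that L is regular, and let p be the pumping length.
Take w = a^p b a^p, a palindrome of length 2p+1 ≥ p.
The pumping lemma gives a decomposition w = xyz where |xy| ≤ p and |y| ≥ 1.
The first p characters of w are a's, so xy (and hence y) consists only of a's. Write y = a^k, 1 ≤ k ≤ p.
Pump with i = 2: xy^2z = a^{p+k} b a^p. Its reverse is a^p b a^{p+k}, which differs from xy^2z since k ≥ 1. So xy^2z is not a palindrome and xy^2z ∉ L.
Contradiction. Therefore L is not regular.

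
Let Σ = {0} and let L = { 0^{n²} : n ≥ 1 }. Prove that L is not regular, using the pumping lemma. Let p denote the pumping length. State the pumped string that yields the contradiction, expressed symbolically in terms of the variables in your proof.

0^{p²+k}

Toward a contradiction, assume L is regular with pumping length p.
Take w = 0^{p²} ∈ L with |w| = p² ≥ p.
Write w = xyz as guaranteed by the lemma, with |xy| ≤ p and |y| ≥ 1.
Then y = 0^k for some k with 1 ≤ k ≤ p.
Pump with i = 2: xy^2z = 0^{p²+k}. Since 1 ≤ k ≤ p, p² < p²+k ≤ p²+p < (p+1)², so p²+k lies strictly between consecutive squares and is not a perfect square. So xy^2z ∉ L.
This contradicts the pumping lemma, so L is not regular.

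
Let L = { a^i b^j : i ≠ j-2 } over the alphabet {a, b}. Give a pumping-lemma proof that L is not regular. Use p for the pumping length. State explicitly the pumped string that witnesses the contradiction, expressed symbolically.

Assume L is regular; let p be its pumping constant.
Choose w = a^p b^{p+p!+2}. Since p ≠ (p+p!+2)-2 = p+p!, w ∈ L; and |w| ≥ p.
The pumping lemma gives a decomposition w = xyz where |xy| ≤ p and |y| ≥ 1.
Because |xy| ≤ p and w begins with p copies of a, we have y = a^k with 1 ≤ k ≤ p.
Since 1 ≤ k ≤ p, k divides p!; set t = 1 + p!/k. Then xy^t z has p + (p!/k)·k = p + p! copies of a. Now the a-count is p+p! and (b-count)-2 = (p+p!+2)-2 = p+p!, so i ≠ j-2 fails. So xy^t z = a^{p+p!} b^{p+p!+2} ∉ L.
This is a contradiction; hence L is not regular.

a^{p+p!} b^{p+p!+2}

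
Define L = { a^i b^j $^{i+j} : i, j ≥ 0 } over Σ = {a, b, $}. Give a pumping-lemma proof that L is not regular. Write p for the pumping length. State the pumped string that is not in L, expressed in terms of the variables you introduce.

Suppose for contradiction that L is regular, and let p be the pumping length.
Take w = a^p b^p $^{2p} ∈ L (with i=j=p, i+j=2p), |w| = 4p ≥ p.
The pumping lemma gives a decomposition w = xyz where |xy| ≤ p and y is nonempty.
The first p characters of w are a's, so xy (and hence y) consists only of a's. Write y = a^k, 1 ≤ k ≤ p.
Consider xy^2z = a^{p+k} b^p $^{2p}. Now the a- and b-counts sum to 2p+k, but the $-count is 2p ≠ 2p+k. So xy^2z ∉ L.
Contradiction. Therefore L is not regular.

a^{p+k} b^p $^{2p}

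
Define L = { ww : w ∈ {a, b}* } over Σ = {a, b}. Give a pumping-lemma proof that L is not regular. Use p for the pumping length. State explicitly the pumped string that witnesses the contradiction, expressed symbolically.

Suppose for contradiction that L is regular, and let p be the pumping length.
Take w = a^p b^p a^p b^p = uu where u = a^pb^p; then w ∈ L and |w| = 4p ≥ p.
The pumping lemma gives a decomposition w = xyz where |xy| ≤ p and |y| > 0.
Because |xy| ≤ p and w begins with p copies of a, we have y = a^k with 1 ≤ k ≤ p.
Pump with i = 2: xy^2z = a^{p+k} b^p a^p b^p, of length 4p+k. Suppose this equals vv. The string starts with a and ends with b, so v does too; thus the boundary between the two copies of v is a b→a transition. There is exactly one such transition, at position 2p+k, so |v| = 2p+k and |vv| = 4p+2k ≠ 4p+k since k ≥ 1. So xy^2z ∉ L.
Contradiction. Therefore L is not regular.

a^{p+k} b^p a^p b^p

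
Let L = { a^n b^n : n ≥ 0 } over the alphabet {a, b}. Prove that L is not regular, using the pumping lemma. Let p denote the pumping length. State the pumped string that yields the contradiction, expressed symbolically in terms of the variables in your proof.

a^{p+k} b^p

Suppose for contradiction that L is regular, and let p be the pumping length.
Take w = a^p b^p. Then w ∈ L and |w| = 2p ≥ p.
The pumping lemma gives a decomposition w = xyz where |xy| ≤ p and |y| > 0.
Because |xy| ≤ p and w begins with p copies of a, we have y = a^k with 1 ≤ k ≤ p.
Pump with i = 2: xy^2z = a^{p+k} b^p. For this to lie in L we would need p = p+k, which forces k = 0. But k ≥ 1, so xy^2z ∉ L.
This is a contradiction; hence L is not regular.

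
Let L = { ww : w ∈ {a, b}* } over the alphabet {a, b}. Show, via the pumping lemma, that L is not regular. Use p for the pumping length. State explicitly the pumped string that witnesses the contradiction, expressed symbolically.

a^{p+k} b^p a^p b^p

Assume L is regular; let p be its pumping constant.
Take w = a^p b^p a^p b^p = uu where u = a^pb^p; then w ∈ L and |w| = 4p ≥ p.
The pumping lemma gives a decomposition w = xyz where |xy| ≤ p and |y| ≥ 1.
The first p characters of w are a's, so xy (and hence y) consists only of a's. Write y = a^k, 1 ≤ k ≤ p.
Pump with i = 2: xy^2z = a^{p+k} b^p a^p b^p, of length 4p+k. Suppose this equals vv. The string starts with a and ends with b, so v does too; thus the boundary between the two copies of v is a b→a transition. There is exactly one such transition, at position 2p+k, so |v| = 2p+k and |vv| = 4p+2k ≠ 4p+k since k ≥ 1. So xy^2z ∉ L.
This contradicts the pumping lemma, so L is not regular.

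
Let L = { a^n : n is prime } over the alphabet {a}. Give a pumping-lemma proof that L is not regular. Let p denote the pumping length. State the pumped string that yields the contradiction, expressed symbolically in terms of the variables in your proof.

Assume L is regular; let p be its pumping constant.
Let q be a prime with q ≥ p+2 (infinitely many primes exist), and take w = a^q ∈ L with |w| = q ≥ p.
By the pumping lemma, w = xyz with |xy| ≤ p and y is nonempty.
Then y = a^k for some k with 1 ≤ k ≤ p.
Since 1 ≤ k ≤ p, |xz| = q-k. Pump with i = q+1: |xy^{q+1}z| = (q-k)+(q+1)k = q+qk = q(1+k), which is composite (both factors ≥ 2). So xy^{q+1}z = a^{q(1+k)} ∉ L.
Contradiction. Therefore L is not regular.

a^{q(1+k)}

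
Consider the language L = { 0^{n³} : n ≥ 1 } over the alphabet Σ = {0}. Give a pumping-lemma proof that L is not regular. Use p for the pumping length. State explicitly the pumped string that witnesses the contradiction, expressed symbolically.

Assume L is regular. Let p be the pumping length given by the pumping lemma.
Take w = 0^{p³} ∈ L with |w| = p³ ≥ p.
By the pumping lemma, w = xyz with |xy| ≤ p and |y| ≥ 1.
Then y = 0^k for some k with 1 ≤ k ≤ p.
Pump with i = 2: xy^2z = 0^{p³+k}. Since 1 ≤ k ≤ p, p³ < p³+k ≤ p³+p < p³+3p²+3p+1 = (p+1)³, so p³+k is not a perfect cube. So xy^2z ∉ L.
Contradiction. Therefore L is not regular.

0^{p³+k}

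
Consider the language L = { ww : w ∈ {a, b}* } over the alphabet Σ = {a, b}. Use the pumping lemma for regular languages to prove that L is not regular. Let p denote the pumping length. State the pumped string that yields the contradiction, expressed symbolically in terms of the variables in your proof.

Suppose for contradiction that L is regular, and let p be the pumping length.
Take w = a^p b^p a^p b^p = uu where u = a^pb^p; then w ∈ L and |w| = 4p ≥ p.
Write w = xyz as guaranteed by the lemma, with |xy| ≤ p and |y| ≥ 1.
The first p characters of w are a's, so xy (and hence y) consists only of a's. Write y = a^k, 1 ≤ k ≤ p.
Pump with i = 2: xy^2z = a^{p+k} b^p a^p b^p, of length 4p+k. Suppose this equals vv. The string starts with a and ends with b, so v does too; thus the boundary between the two copies of v is a b→a transition. There is exactly one such transition, at position 2p+k, so |v| = 2p+k and |vv| = 4p+2k ≠ 4p+k since k ≥ 1. So xy^2z ∉ L.
Contradiction. Therefore L is not regular.

a^{p+k} b^p a^p b^p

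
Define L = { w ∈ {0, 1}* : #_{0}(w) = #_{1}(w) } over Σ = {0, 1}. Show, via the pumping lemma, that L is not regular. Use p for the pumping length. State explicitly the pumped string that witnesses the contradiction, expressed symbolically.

Suppose for contradiction that L is regular, and let p be the pumping length.
Choose w = 0^p 1^p ∈ L with |w| = 2p ≥ p.
Write w = xyz as guaranteed by the lemma, with |xy| ≤ p and |y| > 0.
The first p characters of w are 0's, so xy (and hence y) consists only of 0's. Write y = 0^k, 1 ≤ k ≤ p.
Pump with i = 2: xy^2z = 0^{p+k} 1^p has p+k occurrences of 0 but only p of 1. Since k ≥ 1 the counts differ, so xy^2z ∉ L.
This is a contradiction; hence L is not regular.

0^{p+k} 1^p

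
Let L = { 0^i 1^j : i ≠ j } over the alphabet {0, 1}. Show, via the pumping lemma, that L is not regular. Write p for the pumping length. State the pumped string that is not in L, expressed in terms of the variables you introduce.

Suppose for contradiction that L is regular, and let p be the pumping length.
Choose w = 0^p 1^{p+p!}. Since p ≠ p+p!, w ∈ L; and |w| ≥ p.
Write w = xyz as guaranteed by the lemma, with |xy| ≤ p and y is nonempty.
Because |xy| ≤ p and w begins with p copies of 0, we have y = 0^k with 1 ≤ k ≤ p.
Since 1 ≤ k ≤ p, k divides p!; set t = 1 + p!/k. Then xy^t z has p + (p!/k)·k = p + p! copies of 0. Now the 0-count equals the 1-count, so i ≠ j fails. So xy^t z = 0^{p+p!} 1^{p+p!} ∉ L.
Contradiction. Therefore L is not regular.

0^{p+p!} 1^{p+p!}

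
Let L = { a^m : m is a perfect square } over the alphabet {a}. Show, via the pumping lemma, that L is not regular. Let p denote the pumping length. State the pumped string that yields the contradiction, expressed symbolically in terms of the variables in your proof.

a^{p²+k}

Assume L is regular; let p be its pumping constant.
Take w = a^{p²} ∈ L with |w| = p² ≥ p.
By the pumping lemma, w = xyz with |xy| ≤ p and y is nonempty.
Then y = a^k for some k with 1 ≤ k ≤ p.
Pump with i = 2: xy^2z = a^{p²+k}. Since 1 ≤ k ≤ p, p² < p²+k ≤ p²+p < (p+1)², so p²+k lies strictly between consecutive squares and is not a perfect square. So xy^2z ∉ L.
Contradiction. Therefore L is not regular.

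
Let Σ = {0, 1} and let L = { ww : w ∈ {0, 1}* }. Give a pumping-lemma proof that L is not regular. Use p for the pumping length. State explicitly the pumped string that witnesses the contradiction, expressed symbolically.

0^{p+k} 1^p 0^p 1^p

Assume L is regular. Let p be the pumping length given by the pumping lemma.
Take w = 0^p 1^p 0^p 1^p = uu where u = 0^p1^p; then w ∈ L and |w| = 4p ≥ p.
By the pumping lemma, w = xyz with |xy| ≤ p and |y| > 0.
The first p characters of w are 0's, so xy (and hence y) consists only of 0's. Write y = 0^k, 1 ≤ k ≤ p.
Pump with i = 2: xy^2z = 0^{p+k} 1^p 0^p 1^p, of length 4p+k. Suppose this equals vv. The string starts with 0 and ends with 1, so v does too; thus the boundary between the two copies of v is a 1→0 transition. There is exactly one such transition, at position 2p+k, so |v| = 2p+k and |vv| = 4p+2k ≠ 4p+k since k ≥ 1. So xy^2z ∉ L.
This contradicts the pumping lemma, so L is not regular.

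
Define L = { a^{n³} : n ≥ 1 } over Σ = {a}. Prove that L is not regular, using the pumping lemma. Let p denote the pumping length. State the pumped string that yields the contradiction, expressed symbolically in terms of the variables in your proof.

a^{p³+k}

Assume L is regular. Let p be the pumping length given by the pumping lemma.
Take w = a^{p³} ∈ L with |w| = p³ ≥ p.
The pumping lemma gives a decomposition w = xyz where |xy| ≤ p and |y| > 0.
Then y = a^k for some k with 1 ≤ k ≤ p.
Pump with i = 2: xy^2z = a^{p³+k}. Since 1 ≤ k ≤ p, p³ < p³+k ≤ p³+p < p³+3p²+3p+1 = (p+1)³, so p³+k is not a perfect cube. So xy^2z ∉ L.
This contradicts the pumping lemma, so L is not regular.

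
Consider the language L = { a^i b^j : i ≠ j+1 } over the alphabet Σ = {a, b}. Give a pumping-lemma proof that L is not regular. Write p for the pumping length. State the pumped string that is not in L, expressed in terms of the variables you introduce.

Assume L is regular. Let p be the pumping length given by the pumping lemma.
Choose w = a^p b^{p+p!-1}. Since p ≠ (p+p!-1)+1 = p+p!, w ∈ L; and |w| ≥ p.
Write w = xyz as guaranteed by the lemma, with |xy| ≤ p and |y| > 0.
The first p characters of w are a's, so xy (and hence y) consists only of a's. Write y = a^k, 1 ≤ k ≤ p.
Since 1 ≤ k ≤ p, k divides p!; set t = 1 + p!/k. Then xy^t z has p + (p!/k)·k = p + p! copies of a. Now the a-count is p+p! and (b-count)+1 = (p+p!-1)+1 = p+p!, so i ≠ j+1 fails. So xy^t z = a^{p+p!} b^{p+p!-1} ∉ L.
Contradiction. Therefore L is not regular.

a^{p+p!} b^{p+p!-1}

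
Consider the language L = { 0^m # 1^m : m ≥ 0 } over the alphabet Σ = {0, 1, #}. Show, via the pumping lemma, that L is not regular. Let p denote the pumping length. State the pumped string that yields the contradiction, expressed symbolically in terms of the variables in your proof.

0^{p+k} # 1^p

Toward a contradiction, assume L is regular with pumping length p.
Take w = 0^p # 1^p ∈ L with |w| = 2p+1 ≥ p.
By the pumping lemma, w = xyz with |xy| ≤ p and |y| > 0.
Since the first p symbols of w are all 0's and |xy| ≤ p, y lies entirely in the leading 0-block: y = 0^k for some k with 1 ≤ k ≤ p.
Pump with i = 2: xy^2z = 0^{p+k} # 1^p, which would require p+k = p. But k ≥ 1, so xy^2z ∉ L.
This contradicts the pumping lemma, so L is not regular.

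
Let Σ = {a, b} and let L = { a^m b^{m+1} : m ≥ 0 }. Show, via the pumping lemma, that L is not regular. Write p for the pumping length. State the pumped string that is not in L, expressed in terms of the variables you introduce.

Assume L is regular; let p be its pumping constant.
Choose w = a^p b^{p+1}, which is in L with |w| = 2p+1 ≥ p.
The pumping lemma gives a decomposition w = xyz where |xy| ≤ p and |y| ≥ 1.
Because |xy| ≤ p and w begins with p copies of a, we have y = a^k with 1 ≤ k ≤ p.
Pump with i = 2: xy^2z = a^{p+k} b^{p+1}. For this to lie in L we would need p+1 = (p+k)+1, which forces k = 0. But k ≥ 1, so xy^2z ∉ L.
This contradicts the pumping lemma, so L is not regular.

a^{p+k} b^{p+1}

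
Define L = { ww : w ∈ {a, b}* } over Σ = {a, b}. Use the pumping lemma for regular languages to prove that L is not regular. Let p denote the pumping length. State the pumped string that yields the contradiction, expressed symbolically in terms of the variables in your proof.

a^{p+k} b^p a^p b^p

Suppose for contradiction that L is regular, and let p be the pumping length.
Take w = a^p b^p a^p b^p = uu where u = a^pb^p; then w ∈ L and |w| = 4p ≥ p.
By the pumping lemma, w = xyz with |xy| ≤ p and |y| ≥ 1.
Since the first p symbols of w are all a's and |xy| ≤ p, y lies entirely in the leading a-block: y = a^k for some k with 1 ≤ k ≤ p.
Pump with i = 2: xy^2z = a^{p+k} b^p a^p b^p, of length 4p+k. Suppose this equals vv. The string starts with a and ends with b, so v does too; thus the boundary between the two copies of v is a b→a transition. There is exactly one such transition, at position 2p+k, so |v| = 2p+k and |vv| = 4p+2k ≠ 4p+k since k ≥ 1. So xy^2z ∉ L.
Contradiction. Therefore L is not regular.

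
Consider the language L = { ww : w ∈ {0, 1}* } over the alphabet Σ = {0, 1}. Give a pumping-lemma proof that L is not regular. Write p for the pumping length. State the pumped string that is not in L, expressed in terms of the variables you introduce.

0^{p+k} 1^p 0^p 1^p

Suppose for contradiction that L is regular, and let p be the pumping length.
Take w = 0^p 1^p 0^p 1^p = uu where u = 0^p1^p; then w ∈ L and |w| = 4p ≥ p.
The pumping lemma gives a decomposition w = xyz where |xy| ≤ p and |y| > 0.
Since the first p symbols of w are all 0's and |xy| ≤ p, y lies entirely in the leading 0-block: y = 0^k for some k with 1 ≤ k ≤ p.
Pump with i = 2: xy^2z = 0^{p+k} 1^p 0^p 1^p, of length 4p+k. Suppose this equals vv. The string starts with 0 and ends with 1, so v does too; thus the boundary between the two copies of v is a 1→0 transition. There is exactly one such transition, at position 2p+k, so |v| = 2p+k and |vv| = 4p+2k ≠ 4p+k since k ≥ 1. So xy^2z ∉ L.
Contradiction. Therefore L is not regular.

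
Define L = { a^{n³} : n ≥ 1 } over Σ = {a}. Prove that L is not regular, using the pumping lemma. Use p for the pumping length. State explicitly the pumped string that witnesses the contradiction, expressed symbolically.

Toward a contradiction, assume L is regular with pumping length p.
Take w = a^{p³} ∈ L with |w| = p³ ≥ p.
The pumping lemma gives a decomposition w = xyz where |xy| ≤ p and y is nonempty.
Then y = a^k for some k with 1 ≤ k ≤ p.
Pump with i = 2: xy^2z = a^{p³+k}. Since 1 ≤ k ≤ p, p³ < p³+k ≤ p³+p < p³+3p²+3p+1 = (p+1)³, so p³+k is not a perfect cube. So xy^2z ∉ L.
This is a contradiction; hence L is not regular.

a^{p³+k}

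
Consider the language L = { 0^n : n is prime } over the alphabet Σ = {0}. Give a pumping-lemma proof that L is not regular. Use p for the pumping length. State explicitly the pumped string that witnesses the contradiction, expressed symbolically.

Suppose for contradiction that L is regular, and let p be the pumping length.
Let q be a prime with q ≥ p+2 (infinitely many primes exist), and take w = 0^q ∈ L with |w| = q ≥ p.
By the pumping lemma, w = xyz with |xy| ≤ p and |y| > 0.
Then y = 0^k for some k with 1 ≤ k ≤ p.
Since 1 ≤ k ≤ p, |xz| = q-k. Pump with i = q+1: |xy^{q+1}z| = (q-k)+(q+1)k = q+qk = q(1+k), which is composite (both factors ≥ 2). So xy^{q+1}z = 0^{q(1+k)} ∉ L.
Contradiction. Therefore L is not regular.

0^{q(1+k)}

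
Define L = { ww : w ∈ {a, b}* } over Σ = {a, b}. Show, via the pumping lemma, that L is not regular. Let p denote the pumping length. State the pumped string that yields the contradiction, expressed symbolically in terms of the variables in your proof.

Suppose for contradiction that L is regular, and let p be the pumping length.
Take w = a^p b^p a^p b^p = uu where u = a^pb^p; then w ∈ L and |w| = 4p ≥ p.
The pumping lemma gives a decomposition w = xyz where |xy| ≤ p and y is nonempty.
The first p characters of w are a's, so xy (and hence y) consists only of a's. Write y = a^k, 1 ≤ k ≤ p.
Pump with i = 2: xy^2z = a^{p+k} b^p a^p b^p, of length 4p+k. Suppose this equals vv. The string starts with a and ends with b, so v does too; thus the boundary between the two copies of v is a b→a transition. There is exactly one such transition, at position 2p+k, so |v| = 2p+k and |vv| = 4p+2k ≠ 4p+k since k ≥ 1. So xy^2z ∉ L.
This contradicts the pumping lemma, so L is not regular.

a^{p+k} b^p a^p b^p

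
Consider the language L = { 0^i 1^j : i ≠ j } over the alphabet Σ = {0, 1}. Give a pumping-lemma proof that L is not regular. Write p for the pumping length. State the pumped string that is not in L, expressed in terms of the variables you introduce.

Assume L is regular; let p be its pumping constant.
Choose w = 0^p 1^{p+p!}. Since p ≠ p+p!, w ∈ L; and |w| ≥ p.
The pumping lemma gives a decomposition w = xyz where |xy| ≤ p and |y| > 0.
Since the first p symbols of w are all 0's and |xy| ≤ p, y lies entirely in the leading 0-block: y = 0^k for some k with 1 ≤ k ≤ p.
Since 1 ≤ k ≤ p, k divides p!; set t = 1 + p!/k. Then xy^t z has p + (p!/k)·k = p + p! copies of 0. Now the 0-count equals the 1-count, so i ≠ j fails. So xy^t z = 0^{p+p!} 1^{p+p!} ∉ L.
This is a contradiction; hence L is not regular.

0^{p+p!} 1^{p+p!}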